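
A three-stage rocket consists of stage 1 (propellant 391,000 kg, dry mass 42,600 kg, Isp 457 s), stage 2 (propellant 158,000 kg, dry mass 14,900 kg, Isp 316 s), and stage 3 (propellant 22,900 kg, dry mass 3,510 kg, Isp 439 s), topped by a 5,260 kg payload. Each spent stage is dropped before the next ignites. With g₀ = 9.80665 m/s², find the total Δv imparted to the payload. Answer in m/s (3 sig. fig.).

Δv ≈ 14400 m/s

Ignition mass of stage 1 = 391,000+42,600 + 158,000+14,900 + 22,900+3,510 + 5,260 = 638,170 kg.
Stage 1: m₀ = 638,170 kg, m_f = 638,170 − 391,000 = 247,170 kg; Δv = 457×9.80665×ln(2.582) = 4481.6×0.9485 ≈ 4251 m/s.
Stage 2: m₀ = 204,570 kg, m_f = 204,570 − 158,000 = 46,570 kg; Δv = 316×9.80665×ln(4.393) = 3098.9×1.4800 ≈ 4586 m/s.
Stage 3: m₀ = 31,670 kg, m_f = 31,670 − 22,900 = 8,770 kg; Δv = 439×9.80665×ln(3.611) = 4305.1×1.2840 ≈ 5528 m/s.
Total Δv = 4251 + 4586 + 5528 = 14365 m/s.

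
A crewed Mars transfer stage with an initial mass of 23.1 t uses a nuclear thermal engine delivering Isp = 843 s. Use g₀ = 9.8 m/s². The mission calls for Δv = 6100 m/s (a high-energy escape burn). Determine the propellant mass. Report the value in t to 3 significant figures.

propellant mass ≈ 12.1 t

v_e = Isp · g₀ = 843 × 9.8 = 8261.4 m/s.
By the Tsiolkovsky rocket equation, m₀/m_f = exp(Δv / v_e) = exp(6100 / 8261.4) = exp(0.7384) = 2.0925.
m_f = 23.1 / 2.0925 = 11.0394 t, so propellant = m₀ − m_f = 23.1 − 11.0394 = 12.0606 t.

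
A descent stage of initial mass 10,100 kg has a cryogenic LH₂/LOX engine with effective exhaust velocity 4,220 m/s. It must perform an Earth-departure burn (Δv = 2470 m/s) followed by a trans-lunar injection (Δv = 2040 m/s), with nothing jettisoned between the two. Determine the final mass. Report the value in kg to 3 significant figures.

final mass ≈ 3470 kg

After the first burn: m = 10100 × exp(−2470/4220.0) = 10100 × 0.55693 = 5,624.99 kg.
After the second burn: m = 5,624.99 × exp(−2040/4220.0) = 5,624.99 × 0.61668 = 3,468.82 kg.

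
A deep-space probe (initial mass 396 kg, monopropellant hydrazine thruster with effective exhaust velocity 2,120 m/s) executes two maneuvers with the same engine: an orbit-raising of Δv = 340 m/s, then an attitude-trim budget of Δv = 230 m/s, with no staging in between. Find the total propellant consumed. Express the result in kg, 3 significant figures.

total propellant consumed ≈ 93.4 kg

After the first burn: m = 396 × exp(−340/2120.0) = 396 × 0.85182 = 337.321 kg.
After the second burn: m = 337.321 × exp(−230/2120.0) = 337.321 × 0.89719 = 302.641 kg.
Total propellant = m₀ − m_final = 396 − 302.641 = 93.359 kg.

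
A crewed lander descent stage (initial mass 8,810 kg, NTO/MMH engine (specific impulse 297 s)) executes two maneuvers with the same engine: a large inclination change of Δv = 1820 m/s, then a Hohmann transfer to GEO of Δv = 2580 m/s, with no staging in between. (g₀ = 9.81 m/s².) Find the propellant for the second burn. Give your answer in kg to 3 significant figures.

propellant for the second burn ≈ 2770 kg

v_e = Isp · g₀ = 297 × 9.81 = 2913.6 m/s.
After the first burn: m = 8810 × exp(−1820/2913.6) = 8810 × 0.53544 = 4,717.23 kg.
After the second burn: m = 4,717.23 × exp(−2580/2913.6) = 4,717.23 × 0.41250 = 1,945.86 kg.
Second-burn propellant = 4,717.23 − 1,945.86 = 2,771.37 kg.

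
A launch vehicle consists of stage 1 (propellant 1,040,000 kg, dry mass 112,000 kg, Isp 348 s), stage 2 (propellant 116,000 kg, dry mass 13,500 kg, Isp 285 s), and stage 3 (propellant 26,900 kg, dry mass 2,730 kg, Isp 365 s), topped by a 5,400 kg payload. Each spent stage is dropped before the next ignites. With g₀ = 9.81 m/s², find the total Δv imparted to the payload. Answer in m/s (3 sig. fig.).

Δv ≈ 14000 m/s

Ignition mass of stage 1 = 1,040,000+112,000 + 116,000+13,500 + 26,900+2,730 + 5,400 = 1,316,530 kg.
Stage 1: m₀ = 1,316,530 kg, m_f = 1,316,530 − 1,040,000 = 276,530 kg; Δv = 348×9.81×ln(4.761) = 3413.9×1.5604 ≈ 5327 m/s.
Stage 2: m₀ = 164,530 kg, m_f = 164,530 − 116,000 = 48,530 kg; Δv = 285×9.81×ln(3.39) = 2795.9×1.2209 ≈ 3413 m/s.
Stage 3: m₀ = 35,030 kg, m_f = 35,030 − 26,900 = 8,130 kg; Δv = 365×9.81×ln(4.309) = 3580.7×1.4606 ≈ 5230 m/s.
Total Δv = 5327 + 3413 + 5230 = 13970 m/s.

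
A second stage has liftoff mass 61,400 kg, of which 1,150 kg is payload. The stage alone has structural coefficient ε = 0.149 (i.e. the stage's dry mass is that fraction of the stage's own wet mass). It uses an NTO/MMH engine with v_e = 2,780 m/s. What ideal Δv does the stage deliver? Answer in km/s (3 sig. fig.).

Δv ≈ 5.01 km/s

Stage wet mass = m₀ − payload = 61,400 − 1,150 = 60,250 kg.
Stage dry mass = ε × stage wet mass = 0.149 × 60,250 = 8,977.25 kg.
Burnout mass m_f = stage dry + payload = 8,977.25 + 1,150 = 10,127.25 kg.
Using Δv = v_e ln(m₀/m_f): Δv = v_e · ln(61,400/10,127.25) = 2780.0 × ln(6.063) = 2780.0 × 1.8022 ≈ 5010 m/s.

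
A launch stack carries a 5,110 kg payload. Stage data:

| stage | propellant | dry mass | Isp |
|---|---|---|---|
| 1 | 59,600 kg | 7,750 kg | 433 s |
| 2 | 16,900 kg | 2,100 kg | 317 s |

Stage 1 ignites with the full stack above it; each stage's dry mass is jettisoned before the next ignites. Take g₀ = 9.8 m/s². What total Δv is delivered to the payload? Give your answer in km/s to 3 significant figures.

Δv ≈ 8.23 km/s

Ignition mass of stage 1 = 59,600+7,750 + 16,900+2,100 + 5,110 = 91,460 kg.
Stage 1: m₀ = 91,460 kg, m_f = 91,460 − 59,600 = 31,860 kg; Δv = 433×9.8×ln(2.871) = 4243.4×1.0546 ≈ 4475 m/s.
Stage 2: m₀ = 24,110 kg, m_f = 24,110 − 16,900 = 7,210 kg; Δv = 317×9.8×ln(3.344) = 3106.6×1.2072 ≈ 3750 m/s.
Total Δv = 4475 + 3750 = 8225 m/s.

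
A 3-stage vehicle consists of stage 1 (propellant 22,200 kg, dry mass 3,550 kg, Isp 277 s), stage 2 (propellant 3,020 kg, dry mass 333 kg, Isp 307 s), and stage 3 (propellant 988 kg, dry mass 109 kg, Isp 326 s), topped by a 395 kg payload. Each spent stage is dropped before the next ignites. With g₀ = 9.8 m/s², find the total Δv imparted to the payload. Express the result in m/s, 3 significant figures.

Ignition mass of stage 1 = 22,200+3,550 + 3,020+333 + 988+109 + 395 = 30,595 kg.
Stage 1: m₀ = 30,595 kg, m_f = 30,595 − 22,200 = 8,395 kg; Δv = 277×9.8×ln(3.644) = 2714.6×1.2932 ≈ 3511 m/s.
Stage 2: m₀ = 4,845 kg, m_f = 4,845 − 3,020 = 1,825 kg; Δv = 307×9.8×ln(2.655) = 3008.6×0.9764 ≈ 2937 m/s.
Stage 3: m₀ = 1,492 kg, m_f = 1,492 − 988 = 504 kg; Δv = 326×9.8×ln(2.96) = 3194.8×1.0853 ≈ 3467 m/s.
Total Δv = 3511 + 2937 + 3467 = 9915 m/s.

Δv ≈ 9920 m/s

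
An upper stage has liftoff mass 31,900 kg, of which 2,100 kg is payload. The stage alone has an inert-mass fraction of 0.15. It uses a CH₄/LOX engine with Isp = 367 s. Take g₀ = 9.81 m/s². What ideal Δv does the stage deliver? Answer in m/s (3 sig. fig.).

Stage wet mass = m₀ − payload = 31,900 − 2,100 = 29,800 kg.
Stage dry mass = ε × stage wet mass = 0.15 × 29,800 = 4,470 kg.
Burnout mass m_f = stage dry + payload = 4,470 + 2,100 = 6,570 kg.
v_e = Isp · g₀ = 367 × 9.81 = 3600.3 m/s.
From the ideal rocket equation, Δv = v_e · ln(31,900/6,570) = 3600.3 × ln(4.855) = 3600.3 × 1.5801 ≈ 5689 m/s.

Δv ≈ 5690 m/s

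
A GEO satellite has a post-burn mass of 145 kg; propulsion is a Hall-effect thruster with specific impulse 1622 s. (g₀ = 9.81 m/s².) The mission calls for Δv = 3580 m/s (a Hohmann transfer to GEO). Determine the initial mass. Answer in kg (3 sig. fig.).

initial mass ≈ 182 kg

v_e = Isp · g₀ = 1622 × 9.81 = 15911.8 m/s.
Rocket equation: m₀/m_f = exp(Δv / v_e) = exp(3580 / 15911.8) = exp(0.2250) = 1.2523.
m₀ = m_f × 1.2523 = 145 × 1.2523 = 181.584 kg.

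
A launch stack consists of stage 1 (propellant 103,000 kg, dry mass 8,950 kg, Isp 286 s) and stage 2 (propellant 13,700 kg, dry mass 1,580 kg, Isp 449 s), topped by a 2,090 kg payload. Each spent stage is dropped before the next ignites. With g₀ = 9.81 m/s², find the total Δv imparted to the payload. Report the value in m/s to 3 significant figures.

Δv ≈ 11300 m/s

Ignition mass of stage 1 = 103,000+8,950 + 13,700+1,580 + 2,090 = 129,320 kg.
Stage 1: m₀ = 129,320 kg, m_f = 129,320 − 103,000 = 26,320 kg; Δv = 286×9.81×ln(4.913) = 2805.7×1.5920 ≈ 4467 m/s.
Stage 2: m₀ = 17,370 kg, m_f = 17,370 − 13,700 = 3,670 kg; Δv = 449×9.81×ln(4.733) = 4404.7×1.5546 ≈ 6847 m/s.
Total Δv = 4467 + 6847 = 11314 m/s.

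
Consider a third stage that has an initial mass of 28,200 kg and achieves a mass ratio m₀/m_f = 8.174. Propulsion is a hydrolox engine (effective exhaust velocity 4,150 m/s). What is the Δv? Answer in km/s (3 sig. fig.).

Δv ≈ 8.72 km/s

From the ideal rocket equation, Δv = v_e · ln(8.174) = 4150.0 × 2.1010 ≈ 8719.0 m/s.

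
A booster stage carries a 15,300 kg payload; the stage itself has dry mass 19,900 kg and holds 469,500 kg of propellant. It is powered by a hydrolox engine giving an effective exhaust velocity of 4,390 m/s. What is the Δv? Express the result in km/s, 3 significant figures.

Δv ≈ 11.7 km/s

m₀ = payload + dry + propellant = 15,300 + 19,900 + 469,500 = 504,700 kg.
m_f = payload + dry = 15,300 + 19,900 = 35,200 kg.
By the Tsiolkovsky rocket equation, Δv = v_e · ln(m₀/m_f) = 4390.0 × ln(14.34) = 4390.0 × 2.6629 ≈ 11690.2 m/s.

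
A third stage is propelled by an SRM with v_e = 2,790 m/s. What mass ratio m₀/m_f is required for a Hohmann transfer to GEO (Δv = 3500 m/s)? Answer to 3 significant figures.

mass ratio ≈ 3.51

m₀/m_f = exp(Δv / v_e) = exp(3500 / 2790.0) = exp(1.2545) = 3.5060.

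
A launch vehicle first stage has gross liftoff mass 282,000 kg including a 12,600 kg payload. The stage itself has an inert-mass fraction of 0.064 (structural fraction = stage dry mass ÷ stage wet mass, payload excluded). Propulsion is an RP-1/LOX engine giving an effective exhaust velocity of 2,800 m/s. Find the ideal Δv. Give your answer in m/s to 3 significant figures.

Δv ≈ 6290 m/s

Stage wet mass = m₀ − payload = 282,000 − 12,600 = 269,400 kg.
Stage dry mass = ε × stage wet mass = 0.064 × 269,400 = 17,241.6 kg.
Burnout mass m_f = stage dry + payload = 17,241.6 + 12,600 = 29,841.6 kg.
From the ideal rocket equation, Δv = v_e · ln(282,000/29,841.6) = 2800.0 × ln(9.45) = 2800.0 × 2.2460 ≈ 6289 m/s.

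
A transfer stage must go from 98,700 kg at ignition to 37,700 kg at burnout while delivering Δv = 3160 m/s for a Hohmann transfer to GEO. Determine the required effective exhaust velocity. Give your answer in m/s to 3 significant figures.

v_e ≈ 3280 m/s

ln(m₀/m_f) = ln(98700/37700) = ln(2.618) = 0.9624.
v_e = Δv / ln(m₀/m_f) = 3160 / 0.9624 = 3283.4 m/s.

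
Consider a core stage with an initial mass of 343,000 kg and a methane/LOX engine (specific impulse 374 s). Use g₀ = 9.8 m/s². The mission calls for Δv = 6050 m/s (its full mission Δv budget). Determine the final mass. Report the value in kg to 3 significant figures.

v_e = Isp · g₀ = 374 × 9.8 = 3665.2 m/s.
m₀/m_f = exp(Δv / v_e) = exp(6050 / 3665.2) = exp(1.6507) = 5.2104.
m_f = m₀ / 5.2104 = 343,000 / 5.2104 = 65,829.9 kg.

final mass ≈ 65800 kg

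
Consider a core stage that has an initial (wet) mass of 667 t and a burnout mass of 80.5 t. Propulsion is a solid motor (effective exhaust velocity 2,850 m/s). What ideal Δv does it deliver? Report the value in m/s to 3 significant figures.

Rocket equation: Δv = v_e · ln(m₀/m_f) = 2850.0 × ln(8.286) = 2850.0 × 2.1145 ≈ 6026.4 m/s.

Δv ≈ 6030 m/s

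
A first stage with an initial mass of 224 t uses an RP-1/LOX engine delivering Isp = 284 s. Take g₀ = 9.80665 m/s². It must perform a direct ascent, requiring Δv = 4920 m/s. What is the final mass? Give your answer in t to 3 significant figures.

final mass ≈ 38.3 t

v_e = Isp · g₀ = 284 × 9.80665 = 2785.1 m/s.
From the ideal rocket equation, m₀/m_f = exp(Δv / v_e) = exp(4920 / 2785.1) = exp(1.7666) = 5.8506.
m_f = m₀ / 5.8506 = 224 / 5.8506 = 38.2867 t.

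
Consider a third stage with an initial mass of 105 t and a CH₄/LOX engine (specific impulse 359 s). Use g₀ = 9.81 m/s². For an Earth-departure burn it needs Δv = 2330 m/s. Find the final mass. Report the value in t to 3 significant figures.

final mass ≈ 54.2 t

v_e = Isp · g₀ = 359 × 9.81 = 3521.8 m/s.
From the ideal rocket equation, m₀/m_f = exp(Δv / v_e) = exp(2330 / 3521.8) = exp(0.6616) = 1.9379.
m_f = m₀ / 1.9379 = 105 / 1.9379 = 54.1824 t.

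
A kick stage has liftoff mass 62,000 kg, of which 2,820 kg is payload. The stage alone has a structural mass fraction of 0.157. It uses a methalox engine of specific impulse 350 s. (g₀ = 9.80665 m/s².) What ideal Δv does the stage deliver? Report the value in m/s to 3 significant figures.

Δv ≈ 5600 m/s

Stage wet mass = m₀ − payload = 62,000 − 2,820 = 59,180 kg.
Stage dry mass = ε × stage wet mass = 0.157 × 59,180 = 9,291.26 kg.
Burnout mass m_f = stage dry + payload = 9,291.26 + 2,820 = 12,111.26 kg.
v_e = Isp · g₀ = 350 × 9.80665 = 3432.3 m/s.
By the Tsiolkovsky rocket equation, Δv = v_e · ln(62,000/12,111.26) = 3432.3 × ln(5.119) = 3432.3 × 1.6330 ≈ 5605 m/s.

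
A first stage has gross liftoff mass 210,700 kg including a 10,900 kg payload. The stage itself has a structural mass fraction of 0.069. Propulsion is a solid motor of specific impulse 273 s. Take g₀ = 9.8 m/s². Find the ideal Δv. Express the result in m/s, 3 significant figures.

Δv ≈ 5740 m/s

Stage wet mass = m₀ − payload = 210,700 − 10,900 = 199,800 kg.
Stage dry mass = ε × stage wet mass = 0.069 × 199,800 = 13,786.2 kg.
Burnout mass m_f = stage dry + payload = 13,786.2 + 10,900 = 24,686.2 kg.
v_e = Isp · g₀ = 273 × 9.8 = 2675.4 m/s.
Rocket equation: Δv = v_e · ln(210,700/24,686.2) = 2675.4 × ln(8.535) = 2675.4 × 2.1442 ≈ 5737 m/s.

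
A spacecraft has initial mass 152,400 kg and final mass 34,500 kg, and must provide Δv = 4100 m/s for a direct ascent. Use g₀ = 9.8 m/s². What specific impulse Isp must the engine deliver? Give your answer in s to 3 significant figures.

ln(m₀/m_f) = ln(152400/34500) = ln(4.417) = 1.4855.
Rocket equation: v_e = Δv / ln(m₀/m_f) = 4100 / 1.4855 = 2759.9 m/s.
Isp = v_e / g₀ = 2759.9 / 9.8 = 281.6 s.

Isp ≈ 282 s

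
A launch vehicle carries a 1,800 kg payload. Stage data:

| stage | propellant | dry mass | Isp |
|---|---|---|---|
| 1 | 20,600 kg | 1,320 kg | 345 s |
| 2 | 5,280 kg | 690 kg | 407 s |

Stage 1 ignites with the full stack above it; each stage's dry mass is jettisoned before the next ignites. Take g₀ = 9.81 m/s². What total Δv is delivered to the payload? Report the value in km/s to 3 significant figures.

Ignition mass of stage 1 = 20,600+1,320 + 5,280+690 + 1,800 = 29,690 kg.
Stage 1: m₀ = 29,690 kg, m_f = 29,690 − 20,600 = 9,090 kg; Δv = 345×9.81×ln(3.266) = 3384.5×1.1836 ≈ 4006 m/s.
Stage 2: m₀ = 7,770 kg, m_f = 7,770 − 5,280 = 2,490 kg; Δv = 407×9.81×ln(3.12) = 3992.7×1.1380 ≈ 4544 m/s.
Total Δv = 4006 + 4544 = 8550 m/s.

Δv ≈ 8.55 km/s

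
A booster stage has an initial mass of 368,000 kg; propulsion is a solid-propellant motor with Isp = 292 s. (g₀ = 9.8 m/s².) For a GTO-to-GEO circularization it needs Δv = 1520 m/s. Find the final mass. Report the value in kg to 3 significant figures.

v_e = Isp · g₀ = 292 × 9.8 = 2861.6 m/s.
From the ideal rocket equation, m₀/m_f = exp(Δv / v_e) = exp(1520 / 2861.6) = exp(0.5312) = 1.7009.
m_f = m₀ / 1.7009 = 368,000 / 1.7009 = 216,356 kg.

final mass ≈ 216000 kg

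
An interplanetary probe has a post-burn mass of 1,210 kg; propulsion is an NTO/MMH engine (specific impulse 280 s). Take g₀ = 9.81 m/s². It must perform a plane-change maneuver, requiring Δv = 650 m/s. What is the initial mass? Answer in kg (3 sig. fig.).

initial mass ≈ 1530 kg

v_e = Isp · g₀ = 280 × 9.81 = 2746.8 m/s.
Using Δv = v_e ln(m₀/m_f): m₀/m_f = exp(Δv / v_e) = exp(650 / 2746.8) = exp(0.2366) = 1.2670.
m₀ = m_f × 1.2670 = 1,210 × 1.2670 = 1,533.07 kg.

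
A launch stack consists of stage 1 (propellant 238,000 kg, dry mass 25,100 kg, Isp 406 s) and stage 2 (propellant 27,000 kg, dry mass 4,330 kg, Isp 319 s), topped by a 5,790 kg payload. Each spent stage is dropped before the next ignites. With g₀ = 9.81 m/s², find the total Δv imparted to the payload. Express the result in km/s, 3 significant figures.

Δv ≈ 10.3 km/s

Ignition mass of stage 1 = 238,000+25,100 + 27,000+4,330 + 5,790 = 300,220 kg.
Stage 1: m₀ = 300,220 kg, m_f = 300,220 − 238,000 = 62,220 kg; Δv = 406×9.81×ln(4.825) = 3982.9×1.5738 ≈ 6268 m/s.
Stage 2: m₀ = 37,120 kg, m_f = 37,120 − 27,000 = 10,120 kg; Δv = 319×9.81×ln(3.668) = 3129.4×1.2996 ≈ 4067 m/s.
Total Δv = 6268 + 4067 = 10335 m/s.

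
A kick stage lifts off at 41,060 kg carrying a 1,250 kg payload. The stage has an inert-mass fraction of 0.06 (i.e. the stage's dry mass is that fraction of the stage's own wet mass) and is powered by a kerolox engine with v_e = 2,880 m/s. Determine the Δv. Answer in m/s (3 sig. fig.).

Δv ≈ 6980 m/s

Stage wet mass = m₀ − payload = 41,060 − 1,250 = 39,810 kg.
Stage dry mass = ε × stage wet mass = 0.06 × 39,810 = 2,388.6 kg.
Burnout mass m_f = stage dry + payload = 2,388.6 + 1,250 = 3,638.6 kg.
Δv = v_e · ln(41,060/3,638.6) = 2880.0 × ln(11.28) = 2880.0 × 2.4234 ≈ 6979 m/s.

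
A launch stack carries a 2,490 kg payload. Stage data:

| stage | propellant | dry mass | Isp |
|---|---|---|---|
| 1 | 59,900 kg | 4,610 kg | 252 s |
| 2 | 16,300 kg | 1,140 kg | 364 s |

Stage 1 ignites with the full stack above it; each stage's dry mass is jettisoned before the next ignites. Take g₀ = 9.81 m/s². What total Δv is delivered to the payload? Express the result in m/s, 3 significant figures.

Δv ≈ 9140 m/s

Ignition mass of stage 1 = 59,900+4,610 + 16,300+1,140 + 2,490 = 84,440 kg.
Stage 1: m₀ = 84,440 kg, m_f = 84,440 − 59,900 = 24,540 kg; Δv = 252×9.81×ln(3.441) = 2472.1×1.2357 ≈ 3055 m/s.
Stage 2: m₀ = 19,930 kg, m_f = 19,930 − 16,300 = 3,630 kg; Δv = 364×9.81×ln(5.49) = 3570.8×1.7030 ≈ 6081 m/s.
Total Δv = 3055 + 6081 = 9136 m/s.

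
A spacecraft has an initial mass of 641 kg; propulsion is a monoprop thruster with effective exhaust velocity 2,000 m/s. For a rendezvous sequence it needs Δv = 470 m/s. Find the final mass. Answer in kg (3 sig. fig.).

m₀/m_f = exp(Δv / v_e) = exp(470 / 2000.0) = exp(0.2350) = 1.2649.
m_f = m₀ / 1.2649 = 641 / 1.2649 = 506.759 kg.

final mass ≈ 507 kg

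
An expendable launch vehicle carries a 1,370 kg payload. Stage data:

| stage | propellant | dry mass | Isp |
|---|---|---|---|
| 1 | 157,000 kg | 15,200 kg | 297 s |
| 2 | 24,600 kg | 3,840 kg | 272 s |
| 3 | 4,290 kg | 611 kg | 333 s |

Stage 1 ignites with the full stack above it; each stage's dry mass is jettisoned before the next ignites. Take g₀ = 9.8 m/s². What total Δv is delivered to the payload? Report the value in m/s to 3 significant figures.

Δv ≈ 11200 m/s

Ignition mass of stage 1 = 157,000+15,200 + 24,600+3,840 + 4,290+611 + 1,370 = 206,911 kg.
Stage 1: m₀ = 206,911 kg, m_f = 206,911 − 157,000 = 49,911 kg; Δv = 297×9.8×ln(4.146) = 2910.6×1.4220 ≈ 4139 m/s.
Stage 2: m₀ = 34,711 kg, m_f = 34,711 − 24,600 = 10,111 kg; Δv = 272×9.8×ln(3.433) = 2665.6×1.2334 ≈ 3288 m/s.
Stage 3: m₀ = 6,271 kg, m_f = 6,271 − 4,290 = 1,981 kg; Δv = 333×9.8×ln(3.166) = 3263.4×1.1523 ≈ 3761 m/s.
Total Δv = 4139 + 3288 + 3761 = 11188 m/s.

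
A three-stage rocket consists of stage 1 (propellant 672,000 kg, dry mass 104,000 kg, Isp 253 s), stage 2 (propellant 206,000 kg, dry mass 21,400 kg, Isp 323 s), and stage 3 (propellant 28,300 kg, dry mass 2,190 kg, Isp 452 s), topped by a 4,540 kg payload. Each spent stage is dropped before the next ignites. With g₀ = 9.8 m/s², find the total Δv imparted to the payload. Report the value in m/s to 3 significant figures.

Δv ≈ 14800 m/s

Ignition mass of stage 1 = 672,000+104,000 + 206,000+21,400 + 28,300+2,190 + 4,540 = 1,038,430 kg.
Stage 1: m₀ = 1,038,430 kg, m_f = 1,038,430 − 672,000 = 366,430 kg; Δv = 253×9.8×ln(2.834) = 2479.4×1.0417 ≈ 2583 m/s.
Stage 2: m₀ = 262,430 kg, m_f = 262,430 − 206,000 = 56,430 kg; Δv = 323×9.8×ln(4.651) = 3165.4×1.5370 ≈ 4865 m/s.
Stage 3: m₀ = 35,030 kg, m_f = 35,030 − 28,300 = 6,730 kg; Δv = 452×9.8×ln(5.205) = 4429.6×1.6496 ≈ 7307 m/s.
Total Δv = 2583 + 4865 + 7307 = 14755 m/s.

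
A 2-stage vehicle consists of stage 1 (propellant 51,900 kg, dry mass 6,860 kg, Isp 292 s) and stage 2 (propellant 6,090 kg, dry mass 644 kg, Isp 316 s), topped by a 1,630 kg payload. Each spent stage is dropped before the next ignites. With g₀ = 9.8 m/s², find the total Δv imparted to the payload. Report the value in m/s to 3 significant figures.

Δv ≈ 8280 m/s

Ignition mass of stage 1 = 51,900+6,860 + 6,090+644 + 1,630 = 67,124 kg.
Stage 1: m₀ = 67,124 kg, m_f = 67,124 − 51,900 = 15,224 kg; Δv = 292×9.8×ln(4.409) = 2861.6×1.4837 ≈ 4246 m/s.
Stage 2: m₀ = 8,364 kg, m_f = 8,364 − 6,090 = 2,274 kg; Δv = 316×9.8×ln(3.678) = 3096.8×1.3024 ≈ 4033 m/s.
Total Δv = 4246 + 4033 = 8279 m/s.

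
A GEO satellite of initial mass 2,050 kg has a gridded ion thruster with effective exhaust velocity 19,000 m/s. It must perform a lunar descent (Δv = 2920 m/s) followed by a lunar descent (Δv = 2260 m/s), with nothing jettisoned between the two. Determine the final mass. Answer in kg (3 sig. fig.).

final mass ≈ 1560 kg

After the first burn: m = 2050 × exp(−2920/19000.0) = 2050 × 0.85754 = 1,757.96 kg.
After the second burn: m = 1,757.96 × exp(−2260/19000.0) = 1,757.96 × 0.88785 = 1,560.8 kg.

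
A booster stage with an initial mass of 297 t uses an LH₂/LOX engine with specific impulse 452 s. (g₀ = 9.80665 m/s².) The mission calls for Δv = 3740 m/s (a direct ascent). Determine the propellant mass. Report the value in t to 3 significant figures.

propellant mass ≈ 169 t

v_e = Isp · g₀ = 452 × 9.80665 = 4432.6 m/s.
m₀/m_f = exp(Δv / v_e) = exp(3740 / 4432.6) = exp(0.8437) = 2.3251.
m_f = 297 / 2.3251 = 127.736 t, so propellant = m₀ − m_f = 297 − 127.736 = 169.264 t.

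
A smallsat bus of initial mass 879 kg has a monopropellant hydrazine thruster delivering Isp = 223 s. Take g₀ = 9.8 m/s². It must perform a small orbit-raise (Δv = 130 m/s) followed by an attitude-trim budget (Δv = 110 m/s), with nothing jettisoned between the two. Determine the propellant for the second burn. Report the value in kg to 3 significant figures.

v_e = Isp · g₀ = 223 × 9.8 = 2185.4 m/s.
After the first burn: m = 879 × exp(−130/2185.4) = 879 × 0.94225 = 828.238 kg.
After the second burn: m = 828.238 × exp(−110/2185.4) = 828.238 × 0.95091 = 787.58 kg.
Second-burn propellant = 828.238 − 787.58 = 40.658 kg.

propellant for the second burn ≈ 40.7 kg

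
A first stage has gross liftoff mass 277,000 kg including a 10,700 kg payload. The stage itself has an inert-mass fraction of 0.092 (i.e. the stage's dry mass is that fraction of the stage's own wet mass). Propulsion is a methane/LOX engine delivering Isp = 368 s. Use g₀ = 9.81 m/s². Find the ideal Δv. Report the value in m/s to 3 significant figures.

Δv ≈ 7450 m/s

Stage wet mass = m₀ − payload = 277,000 − 10,700 = 266,300 kg.
Stage dry mass = ε × stage wet mass = 0.092 × 266,300 = 24,499.6 kg.
Burnout mass m_f = stage dry + payload = 24,499.6 + 10,700 = 35,199.6 kg.
v_e = Isp · g₀ = 368 × 9.81 = 3610.1 m/s.
Δv = v_e · ln(277,000/35,199.6) = 3610.1 × ln(7.869) = 3610.1 × 2.0630 ≈ 7448 m/s.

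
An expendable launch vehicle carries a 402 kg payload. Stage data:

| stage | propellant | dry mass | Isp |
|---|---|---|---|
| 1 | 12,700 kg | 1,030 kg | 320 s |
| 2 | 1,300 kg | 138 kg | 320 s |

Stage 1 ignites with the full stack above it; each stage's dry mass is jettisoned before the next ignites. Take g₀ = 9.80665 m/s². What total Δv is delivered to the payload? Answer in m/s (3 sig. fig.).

Δv ≈ 9150 m/s

Ignition mass of stage 1 = 12,700+1,030 + 1,300+138 + 402 = 15,570 kg.
Stage 1: m₀ = 15,570 kg, m_f = 15,570 − 12,700 = 2,870 kg; Δv = 320×9.80665×ln(5.425) = 3138.1×1.6910 ≈ 5307 m/s.
Stage 2: m₀ = 1,840 kg, m_f = 1,840 − 1,300 = 540 kg; Δv = 320×9.80665×ln(3.407) = 3138.1×1.2260 ≈ 3847 m/s.
Total Δv = 5307 + 3847 = 9154 m/s.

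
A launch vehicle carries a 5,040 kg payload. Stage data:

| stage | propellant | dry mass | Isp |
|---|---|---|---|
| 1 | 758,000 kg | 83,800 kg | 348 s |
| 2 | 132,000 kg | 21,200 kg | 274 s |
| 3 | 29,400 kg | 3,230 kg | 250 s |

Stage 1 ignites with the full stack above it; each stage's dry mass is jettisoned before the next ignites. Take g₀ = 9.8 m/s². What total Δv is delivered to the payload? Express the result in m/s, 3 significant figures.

Δv ≈ 11400 m/s

Ignition mass of stage 1 = 758,000+83,800 + 132,000+21,200 + 29,400+3,230 + 5,040 = 1,032,670 kg.
Stage 1: m₀ = 1,032,670 kg, m_f = 1,032,670 − 758,000 = 274,670 kg; Δv = 348×9.8×ln(3.76) = 3410.4×1.3243 ≈ 4517 m/s.
Stage 2: m₀ = 190,870 kg, m_f = 190,870 − 132,000 = 58,870 kg; Δv = 274×9.8×ln(3.242) = 2685.2×1.1763 ≈ 3158 m/s.
Stage 3: m₀ = 37,670 kg, m_f = 37,670 − 29,400 = 8,270 kg; Δv = 250×9.8×ln(4.555) = 2450.0×1.5162 ≈ 3715 m/s.
Total Δv = 4517 + 3158 + 3715 = 11390 m/s.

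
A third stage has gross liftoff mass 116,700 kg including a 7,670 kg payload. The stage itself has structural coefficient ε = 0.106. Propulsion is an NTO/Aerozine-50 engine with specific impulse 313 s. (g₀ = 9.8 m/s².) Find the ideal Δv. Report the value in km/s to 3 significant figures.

Δv ≈ 5.53 km/s

Stage wet mass = m₀ − payload = 116,700 − 7,670 = 109,030 kg.
Stage dry mass = ε × stage wet mass = 0.106 × 109,030 = 11,557.2 kg.
Burnout mass m_f = stage dry + payload = 11,557.2 + 7,670 = 19,227.2 kg.
v_e = Isp · g₀ = 313 × 9.8 = 3067.4 m/s.
By the Tsiolkovsky rocket equation, Δv = v_e · ln(116,700/19,227.2) = 3067.4 × ln(6.07) = 3067.4 × 1.8033 ≈ 5531 m/s.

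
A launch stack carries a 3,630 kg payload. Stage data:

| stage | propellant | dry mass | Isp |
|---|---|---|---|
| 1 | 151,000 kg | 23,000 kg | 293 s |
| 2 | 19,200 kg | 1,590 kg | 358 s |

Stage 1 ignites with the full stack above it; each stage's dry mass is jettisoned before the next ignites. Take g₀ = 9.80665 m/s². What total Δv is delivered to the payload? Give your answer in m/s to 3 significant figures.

Δv ≈ 9530 m/s

Ignition mass of stage 1 = 151,000+23,000 + 19,200+1,590 + 3,630 = 198,420 kg.
Stage 1: m₀ = 198,420 kg, m_f = 198,420 − 151,000 = 47,420 kg; Δv = 293×9.80665×ln(4.184) = 2873.3×1.4313 ≈ 4113 m/s.
Stage 2: m₀ = 24,420 kg, m_f = 24,420 − 19,200 = 5,220 kg; Δv = 358×9.80665×ln(4.678) = 3510.8×1.5429 ≈ 5417 m/s.
Total Δv = 4113 + 5417 = 9530 m/s.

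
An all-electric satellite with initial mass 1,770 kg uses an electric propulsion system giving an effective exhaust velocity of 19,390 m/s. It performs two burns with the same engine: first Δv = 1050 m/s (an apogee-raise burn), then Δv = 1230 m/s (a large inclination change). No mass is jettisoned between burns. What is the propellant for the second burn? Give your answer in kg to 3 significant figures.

propellant for the second burn ≈ 103 kg

After the first burn: m = 1770 × exp(−1050/19390.0) = 1770 × 0.94729 = 1,676.7 kg.
After the second burn: m = 1,676.7 × exp(−1230/19390.0) = 1,676.7 × 0.93854 = 1,573.65 kg.
Second-burn propellant = 1,676.7 − 1,573.65 = 103.05 kg.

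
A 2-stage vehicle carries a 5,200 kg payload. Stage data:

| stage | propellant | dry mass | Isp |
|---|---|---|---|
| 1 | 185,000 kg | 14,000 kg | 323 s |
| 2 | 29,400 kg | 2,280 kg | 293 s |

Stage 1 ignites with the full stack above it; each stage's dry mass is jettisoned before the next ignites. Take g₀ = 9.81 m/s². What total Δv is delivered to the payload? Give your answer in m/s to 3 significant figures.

Δv ≈ 9450 m/s

Ignition mass of stage 1 = 185,000+14,000 + 29,400+2,280 + 5,200 = 235,880 kg.
Stage 1: m₀ = 235,880 kg, m_f = 235,880 − 185,000 = 50,880 kg; Δv = 323×9.81×ln(4.636) = 3168.6×1.5339 ≈ 4860 m/s.
Stage 2: m₀ = 36,880 kg, m_f = 36,880 − 29,400 = 7,480 kg; Δv = 293×9.81×ln(4.93) = 2874.3×1.5954 ≈ 4586 m/s.
Total Δv = 4860 + 4586 = 9446 m/s.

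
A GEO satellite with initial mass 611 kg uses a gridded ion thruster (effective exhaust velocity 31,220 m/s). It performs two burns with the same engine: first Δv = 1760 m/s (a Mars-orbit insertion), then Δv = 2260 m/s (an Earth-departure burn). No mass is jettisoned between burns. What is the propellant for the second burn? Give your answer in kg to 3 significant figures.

propellant for the second burn ≈ 40.3 kg

After the first burn: m = 611 × exp(−1760/31220.0) = 611 × 0.94519 = 577.511 kg.
After the second burn: m = 577.511 × exp(−2260/31220.0) = 577.511 × 0.93017 = 537.183 kg.
Second-burn propellant = 577.511 − 537.183 = 40.328 kg.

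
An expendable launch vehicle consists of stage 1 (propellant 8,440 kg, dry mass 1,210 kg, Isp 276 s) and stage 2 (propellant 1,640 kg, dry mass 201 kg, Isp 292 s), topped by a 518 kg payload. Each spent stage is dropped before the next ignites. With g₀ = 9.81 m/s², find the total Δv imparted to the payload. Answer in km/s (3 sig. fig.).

Δv ≈ 6.69 km/s

Ignition mass of stage 1 = 8,440+1,210 + 1,640+201 + 518 = 12,009 kg.
Stage 1: m₀ = 12,009 kg, m_f = 12,009 − 8,440 = 3,569 kg; Δv = 276×9.81×ln(3.365) = 2707.6×1.2134 ≈ 3285 m/s.
Stage 2: m₀ = 2,359 kg, m_f = 2,359 − 1,640 = 719 kg; Δv = 292×9.81×ln(3.281) = 2864.5×1.1881 ≈ 3403 m/s.
Total Δv = 3285 + 3403 = 6688 m/s.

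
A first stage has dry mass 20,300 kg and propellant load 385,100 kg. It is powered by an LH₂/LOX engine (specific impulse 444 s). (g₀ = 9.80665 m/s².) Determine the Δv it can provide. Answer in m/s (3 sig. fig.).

v_e = Isp · g₀ = 444 × 9.80665 = 4354.2 m/s.
m₀ = m_dry + m_prop = 20,300 + 385,100 = 405,400 kg.
From the ideal rocket equation, Δv = v_e · ln(m₀/m_f) = 4354.2 × ln(19.97) = 4354.2 × 2.9943 ≈ 13037.4 m/s.

Δv ≈ 13000 m/s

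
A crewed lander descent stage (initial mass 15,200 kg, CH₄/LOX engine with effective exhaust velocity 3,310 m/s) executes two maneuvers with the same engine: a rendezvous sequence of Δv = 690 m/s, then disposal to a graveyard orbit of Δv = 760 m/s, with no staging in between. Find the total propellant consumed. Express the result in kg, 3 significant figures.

total propellant consumed ≈ 5390 kg

After the first burn: m = 15200 × exp(−690/3310.0) = 15200 × 0.81183 = 12,339.8 kg.
After the second burn: m = 12,339.8 × exp(−760/3310.0) = 12,339.8 × 0.79485 = 9,808.29 kg.
Total propellant = m₀ − m_final = 15200 − 9,808.29 = 5,391.71 kg.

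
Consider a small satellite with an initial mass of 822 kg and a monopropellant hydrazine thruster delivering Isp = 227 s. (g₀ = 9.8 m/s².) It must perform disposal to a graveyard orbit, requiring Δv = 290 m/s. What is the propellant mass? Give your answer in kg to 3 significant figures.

propellant mass ≈ 100 kg

v_e = Isp · g₀ = 227 × 9.8 = 2224.6 m/s.
By the Tsiolkovsky rocket equation, m₀/m_f = exp(Δv / v_e) = exp(290 / 2224.6) = exp(0.1304) = 1.1392.
m_f = 822 / 1.1392 = 721.559 kg, so propellant = m₀ − m_f = 822 − 721.559 = 100.441 kg.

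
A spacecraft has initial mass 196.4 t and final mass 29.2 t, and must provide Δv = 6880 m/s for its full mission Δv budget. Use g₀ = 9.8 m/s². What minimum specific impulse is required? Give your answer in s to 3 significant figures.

ln(m₀/m_f) = ln(196400/29200) = ln(6.726) = 1.9060.
v_e = Δv / ln(m₀/m_f) = 6880 / 1.9060 = 3609.7 m/s.
Isp = v_e / g₀ = 3609.7 / 9.8 = 368.3 s.

Isp ≈ 368 s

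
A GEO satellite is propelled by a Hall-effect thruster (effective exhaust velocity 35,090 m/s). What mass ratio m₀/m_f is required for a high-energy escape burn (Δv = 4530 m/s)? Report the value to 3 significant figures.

mass ratio ≈ 1.14

Rocket equation: m₀/m_f = exp(Δv / v_e) = exp(4530 / 35090.0) = exp(0.1291) = 1.1378.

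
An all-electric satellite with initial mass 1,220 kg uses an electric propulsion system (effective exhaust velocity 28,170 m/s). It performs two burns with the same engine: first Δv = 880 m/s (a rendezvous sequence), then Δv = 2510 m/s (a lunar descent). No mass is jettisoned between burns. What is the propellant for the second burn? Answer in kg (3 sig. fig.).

propellant for the second burn ≈ 101 kg

After the first burn: m = 1220 × exp(−880/28170.0) = 1220 × 0.96924 = 1,182.47 kg.
After the second burn: m = 1,182.47 × exp(−2510/28170.0) = 1,182.47 × 0.91475 = 1,081.66 kg.
Second-burn propellant = 1,182.47 − 1,081.66 = 100.81 kg.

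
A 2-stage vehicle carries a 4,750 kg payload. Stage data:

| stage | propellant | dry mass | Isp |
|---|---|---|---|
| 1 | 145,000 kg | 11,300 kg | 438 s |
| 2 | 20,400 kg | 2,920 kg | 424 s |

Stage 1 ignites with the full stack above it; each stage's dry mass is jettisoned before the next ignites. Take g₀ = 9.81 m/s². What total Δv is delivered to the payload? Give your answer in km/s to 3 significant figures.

Ignition mass of stage 1 = 145,000+11,300 + 20,400+2,920 + 4,750 = 184,370 kg.
Stage 1: m₀ = 184,370 kg, m_f = 184,370 − 145,000 = 39,370 kg; Δv = 438×9.81×ln(4.683) = 4296.8×1.5439 ≈ 6634 m/s.
Stage 2: m₀ = 28,070 kg, m_f = 28,070 − 20,400 = 7,670 kg; Δv = 424×9.81×ln(3.66) = 4159.4×1.2974 ≈ 5396 m/s.
Total Δv = 6634 + 5396 = 12030 m/s.

Δv ≈ 12.0 km/s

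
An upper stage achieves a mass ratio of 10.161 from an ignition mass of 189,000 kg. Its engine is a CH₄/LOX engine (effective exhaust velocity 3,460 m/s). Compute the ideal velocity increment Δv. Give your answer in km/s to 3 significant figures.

Using Δv = v_e ln(m₀/m_f): Δv = v_e · ln(10.161) = 3460.0 × 2.3186 ≈ 8022.2 m/s.

Δv ≈ 8.02 km/s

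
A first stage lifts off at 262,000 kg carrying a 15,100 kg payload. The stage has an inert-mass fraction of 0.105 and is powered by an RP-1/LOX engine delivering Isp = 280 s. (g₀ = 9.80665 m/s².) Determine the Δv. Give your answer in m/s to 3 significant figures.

Δv ≈ 5090 m/s

Stage wet mass = m₀ − payload = 262,000 − 15,100 = 246,900 kg.
Stage dry mass = ε × stage wet mass = 0.105 × 246,900 = 25,924.5 kg.
Burnout mass m_f = stage dry + payload = 25,924.5 + 15,100 = 41,024.5 kg.
v_e = Isp · g₀ = 280 × 9.80665 = 2745.9 m/s.
By the Tsiolkovsky rocket equation, Δv = v_e · ln(262,000/41,024.5) = 2745.9 × ln(6.386) = 2745.9 × 1.8542 ≈ 5091 m/s.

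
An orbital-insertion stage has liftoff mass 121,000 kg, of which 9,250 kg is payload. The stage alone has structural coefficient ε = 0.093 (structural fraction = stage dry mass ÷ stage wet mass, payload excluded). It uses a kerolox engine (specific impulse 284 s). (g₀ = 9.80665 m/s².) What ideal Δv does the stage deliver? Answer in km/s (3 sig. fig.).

Stage wet mass = m₀ − payload = 121,000 − 9,250 = 111,750 kg.
Stage dry mass = ε × stage wet mass = 0.093 × 111,750 = 10,392.8 kg.
Burnout mass m_f = stage dry + payload = 10,392.8 + 9,250 = 19,642.8 kg.
v_e = Isp · g₀ = 284 × 9.80665 = 2785.1 m/s.
Δv = v_e · ln(121,000/19,642.8) = 2785.1 × ln(6.16) = 2785.1 × 1.8181 ≈ 5064 m/s.

Δv ≈ 5.06 km/s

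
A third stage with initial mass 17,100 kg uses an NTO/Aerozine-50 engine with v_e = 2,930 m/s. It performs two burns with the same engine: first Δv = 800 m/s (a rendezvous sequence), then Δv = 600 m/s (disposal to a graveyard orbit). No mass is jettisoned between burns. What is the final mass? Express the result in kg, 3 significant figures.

After the first burn: m = 17100 × exp(−800/2930.0) = 17100 × 0.76106 = 13,014.1 kg.
After the second burn: m = 13,014.1 × exp(−600/2930.0) = 13,014.1 × 0.81483 = 10,604.3 kg.

final mass ≈ 10600 kg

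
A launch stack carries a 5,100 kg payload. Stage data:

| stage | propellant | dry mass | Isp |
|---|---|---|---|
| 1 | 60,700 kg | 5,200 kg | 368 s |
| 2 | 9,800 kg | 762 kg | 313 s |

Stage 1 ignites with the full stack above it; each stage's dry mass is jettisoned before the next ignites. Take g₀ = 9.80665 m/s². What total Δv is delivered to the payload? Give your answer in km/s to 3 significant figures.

Ignition mass of stage 1 = 60,700+5,200 + 9,800+762 + 5,100 = 81,562 kg.
Stage 1: m₀ = 81,562 kg, m_f = 81,562 − 60,700 = 20,862 kg; Δv = 368×9.80665×ln(3.91) = 3608.8×1.3634 ≈ 4920 m/s.
Stage 2: m₀ = 15,662 kg, m_f = 15,662 − 9,800 = 5,862 kg; Δv = 313×9.80665×ln(2.672) = 3069.5×0.9827 ≈ 3017 m/s.
Total Δv = 4920 + 3017 = 7937 m/s.

Δv ≈ 7.94 km/s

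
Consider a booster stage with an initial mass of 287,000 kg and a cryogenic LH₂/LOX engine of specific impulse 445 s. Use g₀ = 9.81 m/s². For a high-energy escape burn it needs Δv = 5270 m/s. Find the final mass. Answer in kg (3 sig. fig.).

v_e = Isp · g₀ = 445 × 9.81 = 4365.4 m/s.
m₀/m_f = exp(Δv / v_e) = exp(5270 / 4365.4) = exp(1.2072) = 3.3441.
m_f = m₀ / 3.3441 = 287,000 / 3.3441 = 85,822.8 kg.

final mass ≈ 85800 kg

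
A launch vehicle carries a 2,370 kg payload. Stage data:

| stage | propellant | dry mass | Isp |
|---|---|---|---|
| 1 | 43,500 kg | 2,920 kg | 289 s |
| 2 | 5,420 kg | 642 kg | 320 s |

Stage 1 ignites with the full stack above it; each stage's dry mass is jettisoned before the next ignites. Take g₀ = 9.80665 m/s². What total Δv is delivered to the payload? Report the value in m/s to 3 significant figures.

Ignition mass of stage 1 = 43,500+2,920 + 5,420+642 + 2,370 = 54,852 kg.
Stage 1: m₀ = 54,852 kg, m_f = 54,852 − 43,500 = 11,352 kg; Δv = 289×9.80665×ln(4.832) = 2834.1×1.5752 ≈ 4464 m/s.
Stage 2: m₀ = 8,432 kg, m_f = 8,432 − 5,420 = 3,012 kg; Δv = 320×9.80665×ln(2.799) = 3138.1×1.0294 ≈ 3230 m/s.
Total Δv = 4464 + 3230 = 7694 m/s.

Δv ≈ 7690 m/s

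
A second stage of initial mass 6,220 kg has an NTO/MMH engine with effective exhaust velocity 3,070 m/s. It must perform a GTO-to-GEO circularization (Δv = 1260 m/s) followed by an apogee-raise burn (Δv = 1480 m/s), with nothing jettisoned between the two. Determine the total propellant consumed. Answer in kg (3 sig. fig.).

After the first burn: m = 6220 × exp(−1260/3070.0) = 6220 × 0.66337 = 4,126.16 kg.
After the second burn: m = 4,126.16 × exp(−1480/3070.0) = 4,126.16 × 0.61749 = 2,547.86 kg.
Total propellant = m₀ − m_final = 6220 − 2,547.86 = 3,672.14 kg.

total propellant consumed ≈ 3670 kg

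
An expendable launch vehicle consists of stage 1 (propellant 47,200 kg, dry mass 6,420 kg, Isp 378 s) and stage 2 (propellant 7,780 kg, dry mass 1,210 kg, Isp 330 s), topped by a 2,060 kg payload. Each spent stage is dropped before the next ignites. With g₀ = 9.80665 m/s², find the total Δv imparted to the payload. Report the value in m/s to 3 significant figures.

Δv ≈ 8790 m/s

Ignition mass of stage 1 = 47,200+6,420 + 7,780+1,210 + 2,060 = 64,670 kg.
Stage 1: m₀ = 64,670 kg, m_f = 64,670 − 47,200 = 17,470 kg; Δv = 378×9.80665×ln(3.702) = 3706.9×1.3088 ≈ 4852 m/s.
Stage 2: m₀ = 11,050 kg, m_f = 11,050 − 7,780 = 3,270 kg; Δv = 330×9.80665×ln(3.379) = 3236.2×1.2176 ≈ 3941 m/s.
Total Δv = 4852 + 3941 = 8793 m/s.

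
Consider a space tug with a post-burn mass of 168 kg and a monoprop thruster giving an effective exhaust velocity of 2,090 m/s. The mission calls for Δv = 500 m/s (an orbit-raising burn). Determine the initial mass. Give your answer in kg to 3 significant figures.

Rocket equation: m₀/m_f = exp(Δv / v_e) = exp(500 / 2090.0) = exp(0.2392) = 1.2703.
m₀ = m_f × 1.2703 = 168 × 1.2703 = 213.41 kg.

initial mass ≈ 213 kg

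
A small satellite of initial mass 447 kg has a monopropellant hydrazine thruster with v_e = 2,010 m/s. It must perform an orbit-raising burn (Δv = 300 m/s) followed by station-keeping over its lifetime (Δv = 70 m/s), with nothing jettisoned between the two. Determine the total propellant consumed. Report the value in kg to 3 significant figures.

After the first burn: m = 447 × exp(−300/2010.0) = 447 × 0.86135 = 385.023 kg.
After the second burn: m = 385.023 × exp(−70/2010.0) = 385.023 × 0.96577 = 371.844 kg.
Total propellant = m₀ − m_final = 447 − 371.844 = 75.156 kg.

total propellant consumed ≈ 75.2 kg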